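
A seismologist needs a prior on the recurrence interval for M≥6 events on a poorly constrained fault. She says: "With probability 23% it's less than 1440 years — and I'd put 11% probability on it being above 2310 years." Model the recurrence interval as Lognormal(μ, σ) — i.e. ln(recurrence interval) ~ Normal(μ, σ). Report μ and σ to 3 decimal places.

μ ≈ 7.450, σ ≈ 0.240

If T ~ Lognormal(μ,σ) then ln T ~ Normal(μ,σ), so the p-quantile of ln T is μ + z_p·σ.
ln(1440) = 7.272 and ln(2310) = 7.745; z_{0.23} = -0.7388, z_{0.89} = 1.227.
σ = (7.745 − 7.272)/(1.227 − (-0.7388)) = 0.240.
μ = 7.272 − (-0.7388)·0.240 = 7.450.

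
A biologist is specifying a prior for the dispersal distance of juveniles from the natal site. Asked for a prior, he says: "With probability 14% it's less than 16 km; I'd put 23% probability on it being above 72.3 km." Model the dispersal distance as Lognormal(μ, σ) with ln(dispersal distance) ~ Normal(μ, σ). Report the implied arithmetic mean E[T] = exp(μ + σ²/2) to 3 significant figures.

If T ~ Lognormal(μ,σ) then ln T ~ Normal(μ,σ), so the p-quantile of ln T is μ + z_p·σ.
ln(16) = 2.773 and ln(72.3) = 4.281; z_{0.14} = -1.08, z_{0.77} = 0.7388.
σ = (4.281 − 2.773)/(0.7388 − (-1.08)) = 0.829.
μ = 2.773 − (-1.08)·0.829 = 3.668.
E[T] = exp(μ + σ²/2) = exp(3.668 + 0.3437) = 55.3 km.

E[T] ≈ 55.3 km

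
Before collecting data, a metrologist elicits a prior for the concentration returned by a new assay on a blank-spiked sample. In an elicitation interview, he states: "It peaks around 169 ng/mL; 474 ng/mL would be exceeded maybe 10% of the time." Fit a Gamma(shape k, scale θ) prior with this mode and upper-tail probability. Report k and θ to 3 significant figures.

k ≈ 2.8, θ ≈ 94.1

Gamma(k,θ) with k>1 has mode (k−1)θ, so θ = 169/(k−1).
Need P(X < 474) = 0.9 with θ tied to k this way. Start at k = 2, θ = 169: P(X<474) ≈ 0.770.
Too low — raise k to concentrate. Iterating converges to k ≈ 2.8.
Then θ = 169/(2.8−1) ≈ 94.1.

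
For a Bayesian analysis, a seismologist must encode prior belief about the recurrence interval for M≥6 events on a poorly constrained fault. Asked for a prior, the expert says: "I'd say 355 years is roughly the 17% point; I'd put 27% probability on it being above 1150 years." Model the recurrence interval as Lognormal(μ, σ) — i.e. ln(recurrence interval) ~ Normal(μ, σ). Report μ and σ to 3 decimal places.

If T ~ Lognormal(μ,σ) then ln T ~ Normal(μ,σ), so the p-quantile of ln T is μ + z_p·σ.
ln(355) = 5.872 and ln(1150) = 7.048; z_{0.17} = -0.9542, z_{0.73} = 0.6128.
σ = (7.048 − 5.872)/(0.6128 − (-0.9542)) = 0.750.
μ = 5.872 − (-0.9542)·0.750 = 6.588.

μ ≈ 6.588, σ ≈ 0.750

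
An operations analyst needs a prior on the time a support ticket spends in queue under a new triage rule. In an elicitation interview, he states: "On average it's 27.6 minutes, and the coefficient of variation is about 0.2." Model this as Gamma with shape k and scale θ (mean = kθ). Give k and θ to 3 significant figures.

For Gamma(k, scale θ): mean = kθ, variance = kθ², so CV = 1/√k.
CV = 0.2, hence k = 1/CV² = 25.
Then θ = mean/k = 27.6/25 = 1.1.

k ≈ 25, θ ≈ 1.1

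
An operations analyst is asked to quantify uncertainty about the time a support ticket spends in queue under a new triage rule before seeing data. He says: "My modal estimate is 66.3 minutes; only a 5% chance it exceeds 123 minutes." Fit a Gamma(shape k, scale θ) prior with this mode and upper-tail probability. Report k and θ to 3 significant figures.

Gamma(k,θ) with k>1 has mode (k−1)θ, so θ = 66.3/(k−1).
Need P(X < 123) = 0.95 with θ tied to k this way. Start at k = 2, θ = 66.3: P(X<123) ≈ 0.553.
Too low — raise k to concentrate. Iterating converges to k ≈ 8.29.
Then θ = 66.3/(8.29−1) ≈ 9.1.

k ≈ 8.29, θ ≈ 9.1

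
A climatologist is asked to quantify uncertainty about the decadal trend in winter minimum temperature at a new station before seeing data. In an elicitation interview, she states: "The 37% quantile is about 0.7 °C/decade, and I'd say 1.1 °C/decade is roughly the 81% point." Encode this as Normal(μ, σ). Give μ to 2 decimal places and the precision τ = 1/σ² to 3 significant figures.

μ = 0.81, τ = 9.15

The p-quantile of Normal(μ,σ) is μ + z_p·σ, with z_{0.37} = -0.3319 and z_{0.81} = 0.8779.
Eliminate σ: μ = (z₂·x₁ − z₁·x₂)/(z₂ − z₁) = (0.8779·0.7 − (-0.3319)·1.1)/1.21 = 0.81.
Then σ = (x₂ − x₁)/(z₂ − z₁) = (1.1 − 0.7)/1.21 = 0.33.
Precision τ = 1/σ² = 1/0.3306² = 9.15.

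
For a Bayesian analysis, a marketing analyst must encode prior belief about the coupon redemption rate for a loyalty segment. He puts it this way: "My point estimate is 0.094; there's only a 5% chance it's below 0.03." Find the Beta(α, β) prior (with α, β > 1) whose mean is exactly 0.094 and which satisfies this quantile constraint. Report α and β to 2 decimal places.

With mean 0.094 fixed, write α = 0.094s, β = 0.906s where s = α+β.
Need P(θ < 0.03) = 0.05 under Beta(0.094s, 0.906s). Normal approximation: (q−m)/√(m(1−m)/s) ≈ z_{0.05} = -1.64, so s ≈ 0.094·0.906·(-1.64)²/(0.03−0.094)² = 56.3.
At s = 56.3: P(θ<0.03) ≈ 0.017. Adjusting to match 0.05 gives s ≈ 36.40.
So α = 0.094·36.40 ≈ 3.42, β = 0.906·36.40 ≈ 32.98.

α ≈ 3.42, β ≈ 32.98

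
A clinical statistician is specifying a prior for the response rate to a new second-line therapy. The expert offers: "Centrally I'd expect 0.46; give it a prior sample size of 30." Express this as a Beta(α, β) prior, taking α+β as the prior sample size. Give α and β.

α = 13.8, β = 16.2

Under the effective-sample-size interpretation, Beta(α, β) has prior mean α/(α+β) and prior sample size α+β.
So α+β = 30 and α/(α+β) = 0.46, giving α = 0.46·30 = 13.8 and β = 30 − 13.8 = 16.2.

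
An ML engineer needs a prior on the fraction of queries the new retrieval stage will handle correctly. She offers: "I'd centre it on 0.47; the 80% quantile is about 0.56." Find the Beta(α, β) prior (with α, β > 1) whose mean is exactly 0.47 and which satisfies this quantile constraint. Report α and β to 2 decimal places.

α ≈ 10.24, β ≈ 11.55

With mean 0.47 fixed, write α = 0.47s, β = 0.53s where s = α+β.
Need P(θ < 0.56) = 0.8 under Beta(0.47s, 0.53s). Normal approximation: (q−m)/√(m(1−m)/s) ≈ z_{0.8} = 0.842, so s ≈ 0.47·0.53·(0.842)²/(0.56−0.47)² = 21.8.
At s = 21.8: P(θ<0.56) ≈ 0.800. Adjusting to match 0.8 gives s ≈ 21.79.
So α = 0.47·21.79 ≈ 10.24, β = 0.53·21.79 ≈ 11.55.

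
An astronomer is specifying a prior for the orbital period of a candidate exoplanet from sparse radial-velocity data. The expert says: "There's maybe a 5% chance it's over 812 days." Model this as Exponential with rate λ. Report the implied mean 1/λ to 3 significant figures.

P(T > 812.0) = e^(−λ·812.0) = 0.05, so λ = −ln(0.05)/812.0 = 0.00369.
Mean = 1/λ = 271 days.

mean ≈ 271 days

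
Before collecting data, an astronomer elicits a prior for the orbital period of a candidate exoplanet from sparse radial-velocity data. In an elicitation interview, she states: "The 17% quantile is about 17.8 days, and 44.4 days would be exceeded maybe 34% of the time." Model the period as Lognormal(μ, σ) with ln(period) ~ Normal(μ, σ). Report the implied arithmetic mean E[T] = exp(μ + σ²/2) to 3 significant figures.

If T ~ Lognormal(μ,σ) then ln T ~ Normal(μ,σ), so the p-quantile of ln T is μ + z_p·σ.
ln(17.8) = 2.879 and ln(44.4) = 3.793; z_{0.17} = -0.9542, z_{0.66} = 0.4125.
σ = (3.793 − 2.879)/(0.4125 − (-0.9542)) = 0.669.
μ = 2.879 − (-0.9542)·0.669 = 3.517.
E[T] = exp(μ + σ²/2) = exp(3.517 + 0.2237) = 42.1 days.

E[T] ≈ 42.1 days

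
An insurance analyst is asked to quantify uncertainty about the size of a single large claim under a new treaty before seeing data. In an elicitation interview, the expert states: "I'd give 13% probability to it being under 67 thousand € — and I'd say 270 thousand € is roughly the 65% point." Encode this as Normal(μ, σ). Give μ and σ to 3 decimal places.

μ = 218.257, σ = 134.285

The p-quantile of Normal(μ,σ) is μ + z_p·σ, with z_{0.13} = -1.126 and z_{0.65} = 0.3853.
Eliminate σ: μ = (z₂·x₁ − z₁·x₂)/(z₂ − z₁) = (0.3853·67 − (-1.126)·270)/1.512 = 218.257.
Then σ = (x₂ − x₁)/(z₂ − z₁) = (270 − 67)/1.512 = 134.285.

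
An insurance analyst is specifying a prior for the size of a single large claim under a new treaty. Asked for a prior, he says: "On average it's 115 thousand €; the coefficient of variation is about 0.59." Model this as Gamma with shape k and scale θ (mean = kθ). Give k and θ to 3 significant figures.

For Gamma(k, scale θ): mean = kθ, variance = kθ², so CV = 1/√k.
CV = 0.59, hence k = 1/CV² = 2.87.
Then θ = mean/k = 115/2.87 = 40.

k ≈ 2.87, θ ≈ 40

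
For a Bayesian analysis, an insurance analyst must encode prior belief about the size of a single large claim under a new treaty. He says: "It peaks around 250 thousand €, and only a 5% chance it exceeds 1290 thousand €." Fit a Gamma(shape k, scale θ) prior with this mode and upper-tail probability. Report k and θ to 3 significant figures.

k ≈ 1.88, θ ≈ 283

Gamma(k,θ) with k>1 has mode (k−1)θ, so θ = 250/(k−1).
Need P(X < 1290) = 0.95 with θ tied to k this way. Start at k = 2, θ = 250: P(X<1290) ≈ 0.965.
Too high — lower k to spread out. Iterating converges to k ≈ 1.88.
Then θ = 250/(1.88−1) ≈ 283.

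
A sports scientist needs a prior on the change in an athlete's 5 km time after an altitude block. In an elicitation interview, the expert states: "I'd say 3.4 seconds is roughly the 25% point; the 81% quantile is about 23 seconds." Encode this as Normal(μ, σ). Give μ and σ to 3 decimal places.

μ = 11.916, σ = 12.626

For Normal(μ,σ), the p-quantile is μ + z_p·σ. Here z_{0.25} = -0.6745, z_{0.81} = 0.8779.
So 3.4 = μ − 0.6745σ and 23 = μ + 0.8779σ.
Subtracting: σ = (23 − 3.4)/(0.8779 − (-0.6745)) = 12.626.
Then μ = 3.4 − (-0.6745)·12.626 = 11.916.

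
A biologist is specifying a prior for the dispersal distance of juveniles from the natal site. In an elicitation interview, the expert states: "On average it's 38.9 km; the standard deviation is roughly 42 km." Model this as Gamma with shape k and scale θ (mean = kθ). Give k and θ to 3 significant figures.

For Gamma(k, scale θ): mean = kθ, variance = kθ², so CV = 1/√k.
CV = SD/mean = 42/38.9 = 1.08, hence k = 1/CV² = 0.858.
Then θ = mean/k = 38.9/0.858 = 45.3.

k ≈ 0.858, θ ≈ 45.3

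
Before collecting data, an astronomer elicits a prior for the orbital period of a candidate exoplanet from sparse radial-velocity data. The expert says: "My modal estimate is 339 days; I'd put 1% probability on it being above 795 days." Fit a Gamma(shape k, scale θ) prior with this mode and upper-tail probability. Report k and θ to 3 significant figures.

k ≈ 7.55, θ ≈ 51.8

Gamma(k,θ) with k>1 has mode (k−1)θ, so θ = 339/(k−1).
Need P(X < 795) = 0.99 with θ tied to k this way. Start at k = 2, θ = 339: P(X<795) ≈ 0.679.
Too low — raise k to concentrate. Iterating converges to k ≈ 7.55.
Then θ = 339/(7.55−1) ≈ 51.8.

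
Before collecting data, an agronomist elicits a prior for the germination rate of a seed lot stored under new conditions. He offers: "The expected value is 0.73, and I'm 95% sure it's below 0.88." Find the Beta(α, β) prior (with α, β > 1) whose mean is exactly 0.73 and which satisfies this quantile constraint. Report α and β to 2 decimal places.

With mean 0.73 fixed, write α = 0.73s, β = 0.27s where s = α+β.
Need P(θ < 0.88) = 0.95 under Beta(0.73s, 0.27s). Normal approximation: (q−m)/√(m(1−m)/s) ≈ z_{0.95} = 1.64, so s ≈ 0.73·0.27·(1.64)²/(0.88−0.73)² = 23.7.
At s = 23.7: P(θ<0.88) ≈ 0.970. Adjusting to match 0.95 gives s ≈ 18.56.
So α = 0.73·18.56 ≈ 13.55, β = 0.27·18.56 ≈ 5.01.

α ≈ 13.55, β ≈ 5.01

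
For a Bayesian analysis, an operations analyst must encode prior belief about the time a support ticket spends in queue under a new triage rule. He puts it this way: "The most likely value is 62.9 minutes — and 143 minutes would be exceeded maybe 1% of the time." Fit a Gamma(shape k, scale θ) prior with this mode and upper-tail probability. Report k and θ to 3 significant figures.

k ≈ 8.1, θ ≈ 8.86

Gamma(k,θ) with k>1 has mode (k−1)θ, so θ = 62.9/(k−1).
Need P(X < 143) = 0.99 with θ tied to k this way. Start at k = 2, θ = 62.9: P(X<143) ≈ 0.663.
Too low — raise k to concentrate. Iterating converges to k ≈ 8.1.
Then θ = 62.9/(8.1−1) ≈ 8.86.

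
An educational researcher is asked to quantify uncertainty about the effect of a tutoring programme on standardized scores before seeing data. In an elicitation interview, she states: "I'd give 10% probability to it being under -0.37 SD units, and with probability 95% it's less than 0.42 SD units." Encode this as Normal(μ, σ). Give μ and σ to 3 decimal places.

The p-quantile of Normal(μ,σ) is μ + z_p·σ, with z_{0.1} = -1.282 and z_{0.95} = 1.645.
Eliminate σ: μ = (z₂·x₁ − z₁·x₂)/(z₂ − z₁) = (1.645·-0.37 − (-1.282)·0.42)/2.926 = -0.024.
Then σ = (x₂ − x₁)/(z₂ − z₁) = (0.42 − -0.37)/2.926 = 0.270.

μ = -0.024, σ = 0.270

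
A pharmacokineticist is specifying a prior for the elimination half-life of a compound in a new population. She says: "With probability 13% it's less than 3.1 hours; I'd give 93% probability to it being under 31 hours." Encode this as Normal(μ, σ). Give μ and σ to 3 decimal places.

μ = 15.177, σ = 10.722

For Normal(μ,σ), the p-quantile is μ + z_p·σ. Here z_{0.13} = -1.126, z_{0.93} = 1.476.
So 3.1 = μ − 1.126σ and 31 = μ + 1.476σ.
Subtracting: σ = (31 − 3.1)/(1.476 − (-1.126)) = 10.722.
Then μ = 3.1 − (-1.126)·10.722 = 15.177.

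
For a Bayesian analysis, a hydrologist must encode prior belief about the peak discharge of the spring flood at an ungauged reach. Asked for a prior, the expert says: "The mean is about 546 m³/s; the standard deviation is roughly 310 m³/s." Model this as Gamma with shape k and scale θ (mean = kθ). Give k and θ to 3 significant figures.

k ≈ 3.1, θ ≈ 176

For Gamma(k, scale θ): mean = kθ, variance = kθ², so CV = 1/√k.
CV = SD/mean = 310/546 = 0.5678, hence k = 1/CV² = 3.1.
Then θ = mean/k = 546/3.1 = 176.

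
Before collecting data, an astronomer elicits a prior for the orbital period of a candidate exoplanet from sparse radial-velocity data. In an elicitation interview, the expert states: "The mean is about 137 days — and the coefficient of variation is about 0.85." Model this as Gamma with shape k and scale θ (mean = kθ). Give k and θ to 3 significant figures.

For Gamma(k, scale θ): mean = kθ, variance = kθ², so CV = 1/√k.
CV = 0.85, hence k = 1/CV² = 1.38.
Then θ = mean/k = 137/1.38 = 99.

k ≈ 1.38, θ ≈ 99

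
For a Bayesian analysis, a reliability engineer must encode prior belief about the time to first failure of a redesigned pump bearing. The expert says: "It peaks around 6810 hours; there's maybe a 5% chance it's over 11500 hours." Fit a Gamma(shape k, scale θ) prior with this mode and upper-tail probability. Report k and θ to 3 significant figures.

k ≈ 11.2, θ ≈ 670

Gamma(k,θ) with k>1 has mode (k−1)θ, so θ = 6810/(k−1).
Need P(X < 11500) = 0.95 with θ tied to k this way. Start at k = 2, θ = 6810: P(X<11500) ≈ 0.503.
Too low — raise k to concentrate. Iterating converges to k ≈ 11.2.
Then θ = 6810/(11.2−1) ≈ 670.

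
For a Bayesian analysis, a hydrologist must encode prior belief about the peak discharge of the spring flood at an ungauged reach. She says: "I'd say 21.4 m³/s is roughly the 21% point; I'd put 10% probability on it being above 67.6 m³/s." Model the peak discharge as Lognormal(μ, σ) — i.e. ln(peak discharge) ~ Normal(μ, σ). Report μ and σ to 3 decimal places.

If T ~ Lognormal(μ,σ) then ln T ~ Normal(μ,σ), so the p-quantile of ln T is μ + z_p·σ.
ln(21.4) = 3.063 and ln(67.6) = 4.214; z_{0.21} = -0.8064, z_{0.9} = 1.282.
σ = (4.214 − 3.063)/(1.282 − (-0.8064)) = 0.551.
μ = 3.063 − (-0.8064)·0.551 = 3.508.

μ ≈ 3.508, σ ≈ 0.551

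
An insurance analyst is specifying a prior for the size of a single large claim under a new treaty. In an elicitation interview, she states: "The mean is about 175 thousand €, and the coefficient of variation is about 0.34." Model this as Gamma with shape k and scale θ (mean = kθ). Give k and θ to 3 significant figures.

For Gamma(k, scale θ): mean = kθ, variance = kθ², so CV = 1/√k.
CV = 0.34, hence k = 1/CV² = 8.65.
Then θ = mean/k = 175/8.65 = 20.2.

k ≈ 8.65, θ ≈ 20.2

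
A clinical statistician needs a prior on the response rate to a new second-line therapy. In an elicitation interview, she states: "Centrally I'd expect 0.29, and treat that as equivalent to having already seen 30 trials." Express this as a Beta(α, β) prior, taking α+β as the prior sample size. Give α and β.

α = 8.7, β = 21.3

Under the effective-sample-size interpretation, Beta(α, β) has prior mean α/(α+β) and prior sample size α+β.
So α+β = 30 and α/(α+β) = 0.29, giving α = 0.29·30 = 8.7 and β = 30 − 8.7 = 21.3.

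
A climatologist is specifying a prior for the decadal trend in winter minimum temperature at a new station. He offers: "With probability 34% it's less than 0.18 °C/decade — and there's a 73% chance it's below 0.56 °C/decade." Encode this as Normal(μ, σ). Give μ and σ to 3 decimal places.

The p-quantile of Normal(μ,σ) is μ + z_p·σ, with z_{0.34} = -0.4125 and z_{0.73} = 0.6128.
Eliminate σ: μ = (z₂·x₁ − z₁·x₂)/(z₂ − z₁) = (0.6128·0.18 − (-0.4125)·0.56)/1.025 = 0.333.
Then σ = (x₂ − x₁)/(z₂ − z₁) = (0.56 − 0.18)/1.025 = 0.371.

μ = 0.333, σ = 0.371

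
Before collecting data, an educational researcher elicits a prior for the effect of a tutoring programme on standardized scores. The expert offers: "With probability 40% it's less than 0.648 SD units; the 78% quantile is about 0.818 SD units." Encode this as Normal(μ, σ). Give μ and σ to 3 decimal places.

For Normal(μ,σ), the p-quantile is μ + z_p·σ. Here z_{0.4} = -0.2533, z_{0.78} = 0.7722.
So 0.648 = μ − 0.2533σ and 0.818 = μ + 0.7722σ.
Subtracting: σ = (0.818 − 0.648)/(0.7722 − (-0.2533)) = 0.166.
Then μ = 0.648 − (-0.2533)·0.166 = 0.690.

μ = 0.690, σ = 0.166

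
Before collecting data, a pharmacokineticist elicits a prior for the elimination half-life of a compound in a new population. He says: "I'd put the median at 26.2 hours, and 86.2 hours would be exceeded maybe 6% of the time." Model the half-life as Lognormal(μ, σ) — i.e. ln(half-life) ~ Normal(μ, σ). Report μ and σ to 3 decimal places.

μ ≈ 3.266, σ ≈ 0.766

If T ~ Lognormal(μ,σ) then ln T ~ Normal(μ,σ), so the p-quantile of ln T is μ + z_p·σ.
ln(26.2) = 3.266 and ln(86.2) = 4.457; z_{0.5} = 0, z_{0.94} = 1.555.
σ = (4.457 − 3.266)/(1.555 − (0)) = 0.766.
μ = 3.266 − (0)·0.766 = 3.266.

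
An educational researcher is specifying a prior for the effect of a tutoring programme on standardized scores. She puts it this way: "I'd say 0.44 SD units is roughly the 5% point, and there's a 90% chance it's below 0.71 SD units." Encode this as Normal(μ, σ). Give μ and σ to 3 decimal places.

μ = 0.592, σ = 0.092

The p-quantile of Normal(μ,σ) is μ + z_p·σ, with z_{0.05} = -1.645 and z_{0.9} = 1.282.
Eliminate σ: μ = (z₂·x₁ − z₁·x₂)/(z₂ − z₁) = (1.282·0.44 − (-1.645)·0.71)/2.926 = 0.592.
Then σ = (x₂ − x₁)/(z₂ − z₁) = (0.71 − 0.44)/2.926 = 0.092.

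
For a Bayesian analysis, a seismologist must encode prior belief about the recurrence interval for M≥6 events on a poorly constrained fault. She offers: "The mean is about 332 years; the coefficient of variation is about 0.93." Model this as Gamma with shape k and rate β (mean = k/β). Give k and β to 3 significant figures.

k ≈ 1.16, β ≈ 0.00348

For Gamma(k, rate β): mean = k/β, variance = k/β², so CV = 1/√k.
CV = 0.93, hence k = 1/CV² = 1.16.
Then β = k/mean = 1.16/332 = 0.00348.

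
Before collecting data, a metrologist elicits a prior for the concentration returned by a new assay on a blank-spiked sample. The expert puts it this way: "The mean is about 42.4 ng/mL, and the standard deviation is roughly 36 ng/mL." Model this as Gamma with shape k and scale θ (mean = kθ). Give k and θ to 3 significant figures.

k ≈ 1.39, θ ≈ 30.6

For Gamma(k, scale θ): mean = kθ, variance = kθ², so CV = 1/√k.
CV = SD/mean = 36/42.4 = 0.8491, hence k = 1/CV² = 1.39.
Then θ = mean/k = 42.4/1.39 = 30.6.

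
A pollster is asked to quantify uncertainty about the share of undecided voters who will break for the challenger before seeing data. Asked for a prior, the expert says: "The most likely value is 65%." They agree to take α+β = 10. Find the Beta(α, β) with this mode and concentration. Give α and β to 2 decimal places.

For α,β > 1 the Beta mode is (α−1)/(α+β−2). With α+β = 10, the mode is (α−1)/8.
Set (α−1)/8 = 0.65 → α = 1 + 0.65·8 = 6.20.
β = 10 − α = 3.80.

α = 6.20, β = 3.80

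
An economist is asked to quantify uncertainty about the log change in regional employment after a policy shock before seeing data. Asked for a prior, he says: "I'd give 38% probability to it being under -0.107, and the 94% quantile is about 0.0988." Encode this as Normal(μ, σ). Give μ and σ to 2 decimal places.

The p-quantile of Normal(μ,σ) is μ + z_p·σ, with z_{0.38} = -0.3055 and z_{0.94} = 1.555.
Eliminate σ: μ = (z₂·x₁ − z₁·x₂)/(z₂ − z₁) = (1.555·-0.107 − (-0.3055)·0.0988)/1.86 = -0.07.
Then σ = (x₂ − x₁)/(z₂ − z₁) = (0.0988 − -0.107)/1.86 = 0.11.

μ = -0.07, σ = 0.11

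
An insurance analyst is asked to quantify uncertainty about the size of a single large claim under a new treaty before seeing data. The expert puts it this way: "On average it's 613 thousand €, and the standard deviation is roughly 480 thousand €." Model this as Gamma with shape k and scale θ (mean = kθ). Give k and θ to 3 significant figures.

k ≈ 1.63, θ ≈ 376

For Gamma(k, scale θ): mean = kθ, variance = kθ², so CV = 1/√k.
CV = SD/mean = 480/613 = 0.783, hence k = 1/CV² = 1.63.
Then θ = mean/k = 613/1.63 = 376.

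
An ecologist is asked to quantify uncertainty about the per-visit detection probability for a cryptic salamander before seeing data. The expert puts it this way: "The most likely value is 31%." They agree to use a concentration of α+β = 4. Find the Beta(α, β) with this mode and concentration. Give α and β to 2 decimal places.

For α,β > 1 the Beta mode is (α−1)/(α+β−2). With α+β = 4, the mode is (α−1)/2.
Set (α−1)/2 = 0.31 → α = 1 + 0.31·2 = 1.62.
β = 4 − α = 2.38.

α = 1.62, β = 2.38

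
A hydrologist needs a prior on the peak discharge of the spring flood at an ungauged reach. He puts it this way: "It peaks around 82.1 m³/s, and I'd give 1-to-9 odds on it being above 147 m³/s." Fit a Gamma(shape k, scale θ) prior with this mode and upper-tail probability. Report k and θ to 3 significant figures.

Gamma(k,θ) with k>1 has mode (k−1)θ, so θ = 82.1/(k−1).
Need P(X < 147) = 0.9 with θ tied to k this way. Start at k = 2, θ = 82.1: P(X<147) ≈ 0.534.
Too low — raise k to concentrate. Iterating converges to k ≈ 6.61.
Then θ = 82.1/(6.61−1) ≈ 14.6.

k ≈ 6.61, θ ≈ 14.6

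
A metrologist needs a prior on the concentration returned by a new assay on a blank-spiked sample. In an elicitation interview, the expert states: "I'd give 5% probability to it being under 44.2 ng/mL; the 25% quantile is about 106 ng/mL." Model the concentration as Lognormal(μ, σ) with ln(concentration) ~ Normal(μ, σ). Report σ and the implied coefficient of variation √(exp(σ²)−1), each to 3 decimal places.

σ ≈ 0.901, CV ≈ 1.120

If T ~ Lognormal(μ,σ) then ln T ~ Normal(μ,σ), so the p-quantile of ln T is μ + z_p·σ.
ln(44.2) = 3.789 and ln(106) = 4.663; z_{0.05} = -1.645, z_{0.25} = -0.6745.
σ = (4.663 − 3.789)/(-0.6745 − (-1.645)) = 0.901.
μ = 3.789 − (-1.645)·0.901 = 5.271.
CV = √(exp(σ²)−1) = √(exp(0.8126)−1) = 1.120.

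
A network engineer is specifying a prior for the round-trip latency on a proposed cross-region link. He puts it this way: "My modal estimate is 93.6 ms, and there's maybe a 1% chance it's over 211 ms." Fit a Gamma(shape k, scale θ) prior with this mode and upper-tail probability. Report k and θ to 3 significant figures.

Gamma(k,θ) with k>1 has mode (k−1)θ, so θ = 93.6/(k−1).
Need P(X < 211) = 0.99 with θ tied to k this way. Start at k = 2, θ = 93.6: P(X<211) ≈ 0.658.
Too low — raise k to concentrate. Iterating converges to k ≈ 8.26.
Then θ = 93.6/(8.26−1) ≈ 12.9.

k ≈ 8.26, θ ≈ 12.9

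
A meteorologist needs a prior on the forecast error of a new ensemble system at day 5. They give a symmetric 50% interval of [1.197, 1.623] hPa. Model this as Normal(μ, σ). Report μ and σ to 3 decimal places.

A symmetric 50% interval runs μ ± z·σ with z = 0.6745.
Half-width = 0.213, so σ = 0.213/0.6745 = 0.316.
μ is the interval midpoint, 1.410.

μ = 1.410, σ = 0.316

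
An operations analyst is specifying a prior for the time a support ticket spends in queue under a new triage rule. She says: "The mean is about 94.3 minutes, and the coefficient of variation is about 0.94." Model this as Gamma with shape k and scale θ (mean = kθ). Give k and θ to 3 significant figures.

k ≈ 1.13, θ ≈ 83.3

For Gamma(k, scale θ): mean = kθ, variance = kθ², so CV = 1/√k.
CV = 0.94, hence k = 1/CV² = 1.13.
Then θ = mean/k = 94.3/1.13 = 83.3.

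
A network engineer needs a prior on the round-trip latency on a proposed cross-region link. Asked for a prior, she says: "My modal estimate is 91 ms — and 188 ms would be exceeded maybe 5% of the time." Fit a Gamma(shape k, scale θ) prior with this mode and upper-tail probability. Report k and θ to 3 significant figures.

k ≈ 6.25, θ ≈ 17.3

Gamma(k,θ) with k>1 has mode (k−1)θ, so θ = 91/(k−1).
Need P(X < 188) = 0.95 with θ tied to k this way. Start at k = 2, θ = 91: P(X<188) ≈ 0.612.
Too low — raise k to concentrate. Iterating converges to k ≈ 6.25.
Then θ = 91/(6.25−1) ≈ 17.3.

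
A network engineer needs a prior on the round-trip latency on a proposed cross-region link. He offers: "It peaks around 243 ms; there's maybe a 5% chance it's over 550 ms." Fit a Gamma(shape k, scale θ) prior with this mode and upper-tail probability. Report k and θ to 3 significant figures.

k ≈ 5.11, θ ≈ 59.1

Gamma(k,θ) with k>1 has mode (k−1)θ, so θ = 243/(k−1).
Need P(X < 550) = 0.95 with θ tied to k this way. Start at k = 2, θ = 243: P(X<550) ≈ 0.661.
Too low — raise k to concentrate. Iterating converges to k ≈ 5.11.
Then θ = 243/(5.11−1) ≈ 59.1.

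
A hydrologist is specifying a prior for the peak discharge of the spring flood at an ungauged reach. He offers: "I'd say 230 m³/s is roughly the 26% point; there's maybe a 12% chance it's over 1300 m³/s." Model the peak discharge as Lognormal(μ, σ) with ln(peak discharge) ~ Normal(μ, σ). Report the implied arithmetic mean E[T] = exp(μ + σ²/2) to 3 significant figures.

If T ~ Lognormal(μ,σ) then ln T ~ Normal(μ,σ), so the p-quantile of ln T is μ + z_p·σ.
ln(230) = 5.438 and ln(1300) = 7.17; z_{0.26} = -0.6433, z_{0.88} = 1.175.
σ = (7.17 − 5.438)/(1.175 − (-0.6433)) = 0.953.
μ = 5.438 − (-0.6433)·0.953 = 6.051.
E[T] = exp(μ + σ²/2) = exp(6.051 + 0.4537) = 668 m³/s.

E[T] ≈ 668 m³/s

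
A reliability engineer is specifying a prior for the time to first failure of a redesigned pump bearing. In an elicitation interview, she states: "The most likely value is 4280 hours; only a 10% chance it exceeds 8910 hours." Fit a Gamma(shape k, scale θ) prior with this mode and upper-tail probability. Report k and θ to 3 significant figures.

Gamma(k,θ) with k>1 has mode (k−1)θ, so θ = 4280/(k−1).
Need P(X < 8910) = 0.9 with θ tied to k this way. Start at k = 2, θ = 4280: P(X<8910) ≈ 0.616.
Too low — raise k to concentrate. Iterating converges to k ≈ 4.57.
Then θ = 4280/(4.57−1) ≈ 1200.

k ≈ 4.57, θ ≈ 1200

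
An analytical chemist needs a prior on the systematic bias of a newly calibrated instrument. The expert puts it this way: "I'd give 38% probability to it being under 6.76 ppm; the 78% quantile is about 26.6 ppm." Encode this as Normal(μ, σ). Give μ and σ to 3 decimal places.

μ = 12.384, σ = 18.410

For Normal(μ,σ), the p-quantile is μ + z_p·σ. Here z_{0.38} = -0.3055, z_{0.78} = 0.7722.
So 6.76 = μ − 0.3055σ and 26.6 = μ + 0.7722σ.
Subtracting: σ = (26.6 − 6.76)/(0.7722 − (-0.3055)) = 18.410.
Then μ = 6.76 − (-0.3055)·18.410 = 12.384.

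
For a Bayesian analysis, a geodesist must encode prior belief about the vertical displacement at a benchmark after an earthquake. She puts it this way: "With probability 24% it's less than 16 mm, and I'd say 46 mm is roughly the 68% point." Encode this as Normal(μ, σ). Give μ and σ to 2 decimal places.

μ = 34.05, σ = 25.55

For Normal(μ,σ), the p-quantile is μ + z_p·σ. Here z_{0.24} = -0.7063, z_{0.68} = 0.4677.
So 16 = μ − 0.7063σ and 46 = μ + 0.4677σ.
Subtracting: σ = (46 − 16)/(0.4677 − (-0.7063)) = 25.55.
Then μ = 16 − (-0.7063)·25.55 = 34.05.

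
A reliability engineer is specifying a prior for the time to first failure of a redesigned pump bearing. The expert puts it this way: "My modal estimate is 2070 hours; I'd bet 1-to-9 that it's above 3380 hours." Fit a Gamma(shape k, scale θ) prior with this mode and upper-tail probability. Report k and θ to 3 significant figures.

Gamma(k,θ) with k>1 has mode (k−1)θ, so θ = 2070/(k−1).
Need P(X < 3380) = 0.9 with θ tied to k this way. Start at k = 2, θ = 2070: P(X<3380) ≈ 0.486.
Too low — raise k to concentrate. Iterating converges to k ≈ 8.84.
Then θ = 2070/(8.84−1) ≈ 264.

k ≈ 8.84, θ ≈ 264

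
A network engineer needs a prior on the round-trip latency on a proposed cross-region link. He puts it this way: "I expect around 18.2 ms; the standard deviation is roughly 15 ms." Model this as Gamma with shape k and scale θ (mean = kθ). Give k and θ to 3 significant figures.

For Gamma(k, scale θ): mean = kθ, variance = kθ², so CV = 1/√k.
CV = SD/mean = 15/18.2 = 0.8242, hence k = 1/CV² = 1.47.
Then θ = mean/k = 18.2/1.47 = 12.4.

k ≈ 1.47, θ ≈ 12.4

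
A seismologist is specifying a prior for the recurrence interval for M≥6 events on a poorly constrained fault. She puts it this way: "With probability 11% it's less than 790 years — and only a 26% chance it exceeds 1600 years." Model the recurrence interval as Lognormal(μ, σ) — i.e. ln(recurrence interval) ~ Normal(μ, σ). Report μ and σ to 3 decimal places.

If T ~ Lognormal(μ,σ) then ln T ~ Normal(μ,σ), so the p-quantile of ln T is μ + z_p·σ.
ln(790) = 6.672 and ln(1600) = 7.378; z_{0.11} = -1.227, z_{0.74} = 0.6433.
σ = (7.378 − 6.672)/(0.6433 − (-1.227)) = 0.377.
μ = 6.672 − (-1.227)·0.377 = 7.135.

μ ≈ 7.135, σ ≈ 0.377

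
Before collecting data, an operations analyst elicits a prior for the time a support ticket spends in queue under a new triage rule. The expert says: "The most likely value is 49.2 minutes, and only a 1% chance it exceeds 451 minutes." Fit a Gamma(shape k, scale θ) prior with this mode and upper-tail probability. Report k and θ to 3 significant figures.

k ≈ 1.65, θ ≈ 75.5

Gamma(k,θ) with k>1 has mode (k−1)θ, so θ = 49.2/(k−1).
Need P(X < 451) = 0.99 with θ tied to k this way. Start at k = 2, θ = 49.2: P(X<451) ≈ 0.999.
Too high — lower k to spread out. Iterating converges to k ≈ 1.65.
Then θ = 49.2/(1.65−1) ≈ 75.5.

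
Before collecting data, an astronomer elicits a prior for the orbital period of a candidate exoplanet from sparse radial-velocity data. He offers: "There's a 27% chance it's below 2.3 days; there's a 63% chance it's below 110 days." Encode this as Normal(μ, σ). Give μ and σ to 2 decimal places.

μ = 72.17, σ = 114.01

For Normal(μ,σ), the p-quantile is μ + z_p·σ. Here z_{0.27} = -0.6128, z_{0.63} = 0.3319.
So 2.3 = μ − 0.6128σ and 110 = μ + 0.3319σ.
Subtracting: σ = (110 − 2.3)/(0.3319 − (-0.6128)) = 114.01.
Then μ = 2.3 − (-0.6128)·114.01 = 72.17.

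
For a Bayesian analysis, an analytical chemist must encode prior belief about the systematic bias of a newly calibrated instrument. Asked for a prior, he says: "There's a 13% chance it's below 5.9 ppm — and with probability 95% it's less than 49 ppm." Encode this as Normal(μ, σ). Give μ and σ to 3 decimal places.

μ = 23.418, σ = 15.553

For Normal(μ,σ), the p-quantile is μ + z_p·σ. Here z_{0.13} = -1.126, z_{0.95} = 1.645.
So 5.9 = μ − 1.126σ and 49 = μ + 1.645σ.
Subtracting: σ = (49 − 5.9)/(1.645 − (-1.126)) = 15.553.
Then μ = 5.9 − (-1.126)·15.553 = 23.418.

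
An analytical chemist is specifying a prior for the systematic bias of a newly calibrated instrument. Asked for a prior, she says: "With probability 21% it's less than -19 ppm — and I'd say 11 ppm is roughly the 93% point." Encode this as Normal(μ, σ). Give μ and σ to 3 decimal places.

μ = -8.399, σ = 13.145

The p-quantile of Normal(μ,σ) is μ + z_p·σ, with z_{0.21} = -0.8064 and z_{0.93} = 1.476.
Eliminate σ: μ = (z₂·x₁ − z₁·x₂)/(z₂ − z₁) = (1.476·-19 − (-0.8064)·11)/2.282 = -8.399.
Then σ = (x₂ − x₁)/(z₂ − z₁) = (11 − -19)/2.282 = 13.145.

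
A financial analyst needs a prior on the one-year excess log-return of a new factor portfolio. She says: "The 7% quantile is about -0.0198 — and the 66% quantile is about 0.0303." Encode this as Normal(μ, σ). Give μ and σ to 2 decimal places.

The p-quantile of Normal(μ,σ) is μ + z_p·σ, with z_{0.07} = -1.476 and z_{0.66} = 0.4125.
Eliminate σ: μ = (z₂·x₁ − z₁·x₂)/(z₂ − z₁) = (0.4125·-0.0198 − (-1.476)·0.0303)/1.888 = 0.02.
Then σ = (x₂ − x₁)/(z₂ − z₁) = (0.0303 − -0.0198)/1.888 = 0.03.

μ = 0.02, σ = 0.03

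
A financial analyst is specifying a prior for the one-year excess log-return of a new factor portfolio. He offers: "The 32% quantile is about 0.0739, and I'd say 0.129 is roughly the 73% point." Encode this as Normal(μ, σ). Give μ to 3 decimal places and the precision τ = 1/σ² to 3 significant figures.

For Normal(μ,σ), the p-quantile is μ + z_p·σ. Here z_{0.32} = -0.4677, z_{0.73} = 0.6128.
So 0.0739 = μ − 0.4677σ and 0.129 = μ + 0.6128σ.
Subtracting: σ = (0.129 − 0.0739)/(0.6128 − (-0.4677)) = 0.051.
Then μ = 0.0739 − (-0.4677)·0.051 = 0.098.
Precision τ = 1/σ² = 1/0.05099² = 385.

μ = 0.098, τ = 385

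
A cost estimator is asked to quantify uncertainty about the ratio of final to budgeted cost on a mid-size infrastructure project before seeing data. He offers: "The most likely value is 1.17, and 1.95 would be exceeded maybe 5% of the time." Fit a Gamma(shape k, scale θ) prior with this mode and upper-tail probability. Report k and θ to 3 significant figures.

k ≈ 11.7, θ ≈ 0.109

Gamma(k,θ) with k>1 has mode (k−1)θ, so θ = 1.17/(k−1).
Need P(X < 1.95) = 0.95 with θ tied to k this way. Start at k = 2, θ = 1.17: P(X<1.95) ≈ 0.496.
Too low — raise k to concentrate. Iterating converges to k ≈ 11.7.
Then θ = 1.17/(11.7−1) ≈ 0.109.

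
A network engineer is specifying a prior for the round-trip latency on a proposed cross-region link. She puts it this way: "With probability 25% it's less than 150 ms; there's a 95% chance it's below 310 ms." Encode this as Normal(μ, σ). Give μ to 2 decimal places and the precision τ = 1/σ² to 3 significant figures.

The p-quantile of Normal(μ,σ) is μ + z_p·σ, with z_{0.25} = -0.6745 and z_{0.95} = 1.645.
Eliminate σ: μ = (z₂·x₁ − z₁·x₂)/(z₂ − z₁) = (1.645·150 − (-0.6745)·310)/2.319 = 196.53.
Then σ = (x₂ − x₁)/(z₂ − z₁) = (310 − 150)/2.319 = 68.99.
Precision τ = 1/σ² = 1/68.99² = 0.00021.

μ = 196.53, τ = 0.00021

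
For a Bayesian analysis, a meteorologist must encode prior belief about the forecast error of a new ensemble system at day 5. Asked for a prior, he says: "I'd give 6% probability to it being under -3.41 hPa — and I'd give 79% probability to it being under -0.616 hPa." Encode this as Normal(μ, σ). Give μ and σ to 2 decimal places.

The p-quantile of Normal(μ,σ) is μ + z_p·σ, with z_{0.06} = -1.555 and z_{0.79} = 0.8064.
Eliminate σ: μ = (z₂·x₁ − z₁·x₂)/(z₂ − z₁) = (0.8064·-3.41 − (-1.555)·-0.616)/2.361 = -1.57.
Then σ = (x₂ − x₁)/(z₂ − z₁) = (-0.616 − -3.41)/2.361 = 1.18.

μ = -1.57, σ = 1.18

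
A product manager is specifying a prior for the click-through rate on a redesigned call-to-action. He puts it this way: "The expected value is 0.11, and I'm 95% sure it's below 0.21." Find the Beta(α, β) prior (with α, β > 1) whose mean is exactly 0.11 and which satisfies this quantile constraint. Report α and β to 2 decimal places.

With mean 0.11 fixed, write α = 0.11s, β = 0.89s where s = α+β.
Need P(θ < 0.21) = 0.95 under Beta(0.11s, 0.89s). Normal approximation: (q−m)/√(m(1−m)/s) ≈ z_{0.95} = 1.64, so s ≈ 0.11·0.89·(1.64)²/(0.21−0.11)² = 26.5.
At s = 26.5: P(θ<0.21) ≈ 0.933. Adjusting to match 0.95 gives s ≈ 32.99.
So α = 0.11·32.99 ≈ 3.63, β = 0.89·32.99 ≈ 29.36.

α ≈ 3.63, β ≈ 29.36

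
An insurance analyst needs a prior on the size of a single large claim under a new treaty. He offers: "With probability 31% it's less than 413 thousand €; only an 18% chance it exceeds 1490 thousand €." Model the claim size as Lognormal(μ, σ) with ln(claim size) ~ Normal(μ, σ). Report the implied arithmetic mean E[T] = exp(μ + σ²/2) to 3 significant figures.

If T ~ Lognormal(μ,σ) then ln T ~ Normal(μ,σ), so the p-quantile of ln T is μ + z_p·σ.
ln(413) = 6.023 and ln(1490) = 7.307; z_{0.31} = -0.4959, z_{0.82} = 0.9154.
σ = (7.307 − 6.023)/(0.9154 − (-0.4959)) = 0.909.
μ = 6.023 − (-0.4959)·0.909 = 6.474.
E[T] = exp(μ + σ²/2) = exp(6.474 + 0.4133) = 980 thousand €.

E[T] ≈ 980 thousand €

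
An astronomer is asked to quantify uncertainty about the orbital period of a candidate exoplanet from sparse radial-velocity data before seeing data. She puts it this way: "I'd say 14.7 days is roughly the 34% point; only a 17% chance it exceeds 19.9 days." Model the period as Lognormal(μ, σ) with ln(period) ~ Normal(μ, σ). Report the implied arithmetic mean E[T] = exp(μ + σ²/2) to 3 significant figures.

E[T] ≈ 16.5 days

If T ~ Lognormal(μ,σ) then ln T ~ Normal(μ,σ), so the p-quantile of ln T is μ + z_p·σ.
ln(14.7) = 2.688 and ln(19.9) = 2.991; z_{0.34} = -0.4125, z_{0.83} = 0.9542.
σ = (2.991 − 2.688)/(0.9542 − (-0.4125)) = 0.222.
μ = 2.688 − (-0.4125)·0.222 = 2.779.
E[T] = exp(μ + σ²/2) = exp(2.779 + 0.0246) = 16.5 days.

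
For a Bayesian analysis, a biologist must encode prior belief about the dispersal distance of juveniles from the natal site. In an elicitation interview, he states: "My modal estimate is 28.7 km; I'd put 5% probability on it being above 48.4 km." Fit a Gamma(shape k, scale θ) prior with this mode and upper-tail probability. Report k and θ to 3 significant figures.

k ≈ 11.2, θ ≈ 2.81

Gamma(k,θ) with k>1 has mode (k−1)θ, so θ = 28.7/(k−1).
Need P(X < 48.4) = 0.95 with θ tied to k this way. Start at k = 2, θ = 28.7: P(X<48.4) ≈ 0.503.
Too low — raise k to concentrate. Iterating converges to k ≈ 11.2.
Then θ = 28.7/(11.2−1) ≈ 2.81.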